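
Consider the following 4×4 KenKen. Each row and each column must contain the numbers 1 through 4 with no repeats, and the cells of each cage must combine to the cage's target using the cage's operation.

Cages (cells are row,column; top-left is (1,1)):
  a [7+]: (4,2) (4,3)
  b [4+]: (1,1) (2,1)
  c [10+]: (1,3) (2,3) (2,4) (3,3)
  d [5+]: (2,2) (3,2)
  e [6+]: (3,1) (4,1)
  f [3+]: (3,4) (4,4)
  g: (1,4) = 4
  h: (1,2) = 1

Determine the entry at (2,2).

Cage h is a single given cell, which forces (1,2) = 1.
G is a freebie, which forces (1,4) = 4.
1 is placed in row 1, so (1,1) = 3.
3 is placed in row 1; hence (1,3) = 2.
The two cells of cage b must have sum 4, which forces (2,1) = 1.
Cage c has sum 10, which forces (2,3) = 4.
The 4 cells of cage c must have sum 10, so (2,4) = 3.
The 4 cells of cage c must have sum 10, leaving (3,3) = 1.
Row 3 now contains 1; hence (3,4) = 2.
4 is placed in column 3, which forces (4,3) = 3.
Column 4 already has 2, so (4,4) = 1.
3 is placed in row 2; hence (2,2) = 2.
2 is placed in row 3; hence (3,1) = 4.
2 is placed in row 3, so (3,2) = 3.
Cage e's pair has sum 6, so (4,1) = 2.
Row 4 already has 3, leaving (4,2) = 4.
The full grid is 3 1 2 4 / 1 2 4 3 / 4 3 1 2 / 2 4 3 1.

2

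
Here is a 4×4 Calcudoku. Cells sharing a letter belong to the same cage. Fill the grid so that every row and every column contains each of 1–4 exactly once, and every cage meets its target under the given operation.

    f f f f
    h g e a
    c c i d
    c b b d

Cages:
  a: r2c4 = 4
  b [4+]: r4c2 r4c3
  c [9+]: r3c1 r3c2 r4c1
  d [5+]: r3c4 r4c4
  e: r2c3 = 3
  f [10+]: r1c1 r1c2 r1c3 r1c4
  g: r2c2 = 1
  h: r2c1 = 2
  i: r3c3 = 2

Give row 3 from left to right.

1 4 2 3

Cage h is a single given cell, leaving r2c1 = 2.
G is a freebie, which forces r2c2 = 1.
Cage e is a single given cell, leaving r2c3 = 3.
Cage a is given; hence r2c4 = 4.
I is a freebie, leaving r3c3 = 2.
Column 2 now contains 1; hence r4c2 = 3.
Column 3 already has 3, so r4c3 = 1.
1 is placed in row 4, so r4c4 = 2.
Cage f needs sum 10; hence r1c2 = 2.
Column 3 now contains 1, so r1c3 = 4.
The 3 cells of cage c must have sum 9, leaving r3c1 = 1.
Column 2 already has 3; hence r3c2 = 4.
Cage d's pair has sum 5, which forces r3c4 = 3.
Row 4 already has 3, leaving r4c1 = 4.
1 is placed in column 1, which forces r1c1 = 3.
Column 4 already has 3, which forces r1c4 = 1.
Completed grid: 3 2 4 1 / 2 1 3 4 / 1 4 2 3 / 4 3 1 2.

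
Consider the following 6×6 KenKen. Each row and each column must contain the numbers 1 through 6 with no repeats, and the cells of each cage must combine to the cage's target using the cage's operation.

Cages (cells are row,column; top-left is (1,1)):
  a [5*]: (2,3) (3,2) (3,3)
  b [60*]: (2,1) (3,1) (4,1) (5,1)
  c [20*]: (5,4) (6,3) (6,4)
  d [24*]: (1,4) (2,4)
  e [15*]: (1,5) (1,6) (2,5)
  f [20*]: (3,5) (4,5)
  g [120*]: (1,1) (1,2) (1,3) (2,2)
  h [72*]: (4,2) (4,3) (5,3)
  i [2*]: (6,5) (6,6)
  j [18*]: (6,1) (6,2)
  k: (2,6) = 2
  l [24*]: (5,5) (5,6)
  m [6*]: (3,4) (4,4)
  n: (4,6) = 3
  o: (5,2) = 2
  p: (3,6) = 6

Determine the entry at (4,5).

5

Cage a needs product 5; hence (2,3) = 1.
Cage k is given, leaving (2,6) = 2.
Cage a has product 5, so (3,2) = 1.
The 3 cells of cage a must have product 5, which forces (3,3) = 5.
Row 3 already has 5; hence (3,5) = 4.
P is a freebie, leaving (3,6) = 6.
Column 5 already has 4, which forces (4,5) = 5.
N is a freebie, which forces (4,6) = 3.
O is a freebie, so (5,2) = 2.
Column 5 already has 4, which forces (5,5) = 6.
Column 6 already has 6, so (5,6) = 4.
2 is placed in column 6; hence (6,6) = 1.
Cage e needs product 15, leaving (1,5) = 1.
1 is placed in column 6, leaving (1,6) = 5.
Column 5 already has 5; hence (2,5) = 3.
Cage m's pair has product 6, so (3,4) = 3.
Cage m needs two cells with product 6; hence (4,4) = 2.
4 is placed in row 5; hence (5,3) = 3.
Cage c has product 20, so (5,4) = 1.
The 3 cells of cage c must have product 20, leaving (6,3) = 4.
Cage c needs product 20, so (6,4) = 5.
Row 6 already has 1, which forces (6,5) = 2.
Cage g needs product 120, leaving (1,3) = 2.
Cage b needs product 60, so (2,1) = 6.
Cage g has product 120, which forces (2,2) = 5.
Row 2 now contains 6, which forces (2,4) = 4.
Row 3 already has 3, leaving (3,1) = 2.
Cage b needs product 60, leaving (4,1) = 1.
Cage h has product 72, leaving (4,2) = 4.
Column 3 already has 4, which forces (4,3) = 6.
1 is placed in row 5, so (5,1) = 5.
Column 1 already has 6; hence (6,1) = 3.
3 is placed in row 6, which forces (6,2) = 6.
Column 1 already has 3, leaving (1,1) = 4.
Column 2 already has 4, leaving (1,2) = 3.
Column 4 already has 4, leaving (1,4) = 6.
Filled in: 4 3 2 6 1 5 / 6 5 1 4 3 2 / 2 1 5 3 4 6 / 1 4 6 2 5 3 / 5 2 3 1 6 4 / 3 6 4 5 2 1.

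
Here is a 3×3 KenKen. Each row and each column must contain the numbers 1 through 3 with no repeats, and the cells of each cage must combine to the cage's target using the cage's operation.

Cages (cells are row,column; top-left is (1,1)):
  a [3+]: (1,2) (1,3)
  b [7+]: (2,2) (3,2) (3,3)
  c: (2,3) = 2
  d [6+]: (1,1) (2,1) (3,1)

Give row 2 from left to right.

C is a freebie, which forces (2,3) = 2.
Column 3 now contains 2, leaving (3,3) = 3.
Cage a's pair has sum 3, leaving (1,2) = 2.
Column 3 now contains 2; hence (1,3) = 1.
Row 2 now contains 2; hence (2,2) = 3.
Row 3 already has 3; hence (3,2) = 1.
Row 1 already has 1, leaving (1,1) = 3.
3 is placed in row 2, leaving (2,1) = 1.
Row 3 now contains 1, so (3,1) = 2.
Completed grid: 3 2 1 / 1 3 2 / 2 1 3.

1 3 2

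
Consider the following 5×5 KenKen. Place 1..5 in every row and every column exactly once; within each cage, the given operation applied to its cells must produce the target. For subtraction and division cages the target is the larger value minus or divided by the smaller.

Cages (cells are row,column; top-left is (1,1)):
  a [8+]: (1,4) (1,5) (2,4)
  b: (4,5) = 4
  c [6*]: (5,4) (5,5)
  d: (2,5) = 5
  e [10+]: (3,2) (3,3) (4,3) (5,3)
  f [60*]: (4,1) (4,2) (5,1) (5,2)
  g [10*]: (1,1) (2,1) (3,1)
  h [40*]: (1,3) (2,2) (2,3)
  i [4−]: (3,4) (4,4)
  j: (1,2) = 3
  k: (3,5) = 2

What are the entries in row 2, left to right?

J is a freebie, leaving (1,2) = 3.
D is a freebie, leaving (2,5) = 5.
Cage k is a single given cell, which forces (3,5) = 2.
Cage b is given, so (4,5) = 4.
Column 5 already has 2, so (5,5) = 3.
The 3 cells of cage h must have product 40, leaving (1,3) = 5.
5 is placed in row 1, leaving (1,4) = 4.
4 is placed in column 5, which forces (1,5) = 1.
Cage f has product 60; hence (4,1) = 3.
Row 5 already has 3; hence (5,4) = 2.
1 is placed in row 1, so (1,1) = 2.
The 3 cells of cage g must have product 10, so (2,1) = 1.
Column 4 already has 2, leaving (2,4) = 3.
The 3 cells of cage g must have product 10, leaving (3,1) = 5.
Cage e has sum 10; hence (3,3) = 3.
5 is placed in row 3; hence (3,4) = 1.
Cage e needs sum 10, so (4,3) = 2.
1 is placed in column 4, which forces (4,4) = 5.
Column 1 already has 5, which forces (5,1) = 4.
Row 5 now contains 4, which forces (5,3) = 1.
Cage h has product 40, which forces (2,2) = 2.
Column 3 now contains 2, leaving (2,3) = 4.
Row 3 already has 1, leaving (3,2) = 4.
5 is placed in row 4; hence (4,2) = 1.
Row 5 now contains 1, so (5,2) = 5.
Filled in: 2 3 5 4 1 / 1 2 4 3 5 / 5 4 3 1 2 / 3 1 2 5 4 / 4 5 1 2 3.

1 2 4 3 5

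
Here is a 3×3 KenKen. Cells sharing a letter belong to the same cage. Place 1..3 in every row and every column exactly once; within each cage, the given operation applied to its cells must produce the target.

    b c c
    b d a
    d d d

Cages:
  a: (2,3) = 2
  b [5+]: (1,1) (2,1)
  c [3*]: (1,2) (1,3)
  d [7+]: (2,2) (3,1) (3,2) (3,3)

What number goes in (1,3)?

Cage d needs sum 7, so (2,2) = 1.
A is a freebie; hence (2,3) = 2.
The two cells of cage b must have sum 5, which forces (1,1) = 2.
Column 2 now contains 1, which forces (1,2) = 3.
The two cells of cage c must have product 3; hence (1,3) = 1.
Row 2 now contains 2; hence (2,1) = 3.
3 is placed in column 1, leaving (3,1) = 1.
3 is placed in column 2, which forces (3,2) = 2.
Column 3 already has 1, so (3,3) = 3.
The full grid is 2 3 1 / 3 1 2 / 1 2 3.

1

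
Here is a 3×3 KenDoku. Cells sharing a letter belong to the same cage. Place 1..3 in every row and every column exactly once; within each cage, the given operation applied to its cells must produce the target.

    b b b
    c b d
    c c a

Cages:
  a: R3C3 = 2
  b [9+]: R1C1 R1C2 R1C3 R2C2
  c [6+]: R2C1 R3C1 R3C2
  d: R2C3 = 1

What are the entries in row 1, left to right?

1 2 3

Cage b has sum 9, which forces R2C2 = 3.
Cage d is a single given cell, leaving R2C3 = 1.
A is a freebie, so R3C3 = 2.
Column 3 already has 2, leaving R1C3 = 3.
Row 2 already has 1, which forces R2C1 = 2.
Cage c has sum 6; hence R3C1 = 3.
Row 3 now contains 2, leaving R3C2 = 1.
Column 1 now contains 2; hence R1C1 = 1.
1 is placed in column 2, which forces R1C2 = 2.
Completed grid: 1 2 3 / 2 3 1 / 3 1 2.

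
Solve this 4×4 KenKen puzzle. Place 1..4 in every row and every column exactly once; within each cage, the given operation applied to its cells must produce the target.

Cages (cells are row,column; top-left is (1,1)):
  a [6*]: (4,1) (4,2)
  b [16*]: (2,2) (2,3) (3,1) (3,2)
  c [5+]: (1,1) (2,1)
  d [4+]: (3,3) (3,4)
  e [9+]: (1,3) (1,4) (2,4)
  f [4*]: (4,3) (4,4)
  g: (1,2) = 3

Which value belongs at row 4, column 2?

G is a freebie, so (1,2) = 3.
Column 2 now contains 3, which forces (4,2) = 2.
Row 4 now contains 2, leaving (4,1) = 3.
In row 2, 2 can only go at (2,3), so (2,3) = 2.
Column 3 already has 2, which forces (1,3) = 4.
Cage b has product 16, so (3,1) = 2.
Column 3 now contains 4; hence (4,3) = 1.
1 is placed in row 4; hence (4,4) = 4.
4 is placed in row 1, which forces (1,1) = 1.
Cage e has sum 9, leaving (1,4) = 2.
Cage c needs two cells with sum 5, leaving (2,1) = 4.
Row 2 already has 4; hence (2,2) = 1.
Column 4 now contains 4, which forces (2,4) = 3.
1 is placed in column 2, which forces (3,2) = 4.
1 is placed in column 3; hence (3,3) = 3.
The two cells of cage d must have sum 4, which forces (3,4) = 1.
Filled in: 1 3 4 2 / 4 1 2 3 / 2 4 3 1 / 3 2 1 4.

2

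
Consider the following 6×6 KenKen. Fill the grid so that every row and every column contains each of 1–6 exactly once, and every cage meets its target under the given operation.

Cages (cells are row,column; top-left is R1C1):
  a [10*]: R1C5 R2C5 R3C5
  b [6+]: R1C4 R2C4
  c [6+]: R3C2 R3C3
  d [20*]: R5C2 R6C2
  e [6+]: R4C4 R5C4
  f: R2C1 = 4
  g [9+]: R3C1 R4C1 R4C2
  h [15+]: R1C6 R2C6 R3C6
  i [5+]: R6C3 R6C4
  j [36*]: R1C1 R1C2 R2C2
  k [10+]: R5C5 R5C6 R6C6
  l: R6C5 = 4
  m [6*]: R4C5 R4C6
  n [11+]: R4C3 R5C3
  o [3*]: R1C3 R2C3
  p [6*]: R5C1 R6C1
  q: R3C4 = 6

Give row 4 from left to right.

Cage f is a single given cell, so R2C1 = 4.
Cage q is given, which forces R3C4 = 6.
Cage l is a single given cell, so R6C5 = 4.
The two cells of cage d must have product 20, which forces R5C2 = 4.
Row 6 now contains 4, which forces R6C2 = 5.
The only place for 3 in row 3 is R3C1.
Cage g has sum 9, leaving R4C1 = 5.
Cage g has sum 9, so R4C2 = 1.
Row 4 now contains 5; hence R4C3 = 6.
Row 4 now contains 1, leaving R4C4 = 4.
6 is placed in column 3, so R5C3 = 5.
Column 2 now contains 1, which forces R3C2 = 2.
Column 3 already has 5, which forces R3C3 = 4.
Row 3 now contains 4; hence R3C6 = 5.
Cage e's pair has sum 6, leaving R5C4 = 2.
Column 4 already has 2; hence R6C4 = 3.
Cage j needs product 36, which forces R1C1 = 2.
Row 1 already has 2; hence R1C5 = 5.
Cage h needs sum 15; hence R1C6 = 4.
Column 5 now contains 5, which forces R2C5 = 2.
Column 6 now contains 5, which forces R2C6 = 6.
5 is placed in row 3, leaving R3C5 = 1.
2 is placed in column 5, which forces R4C5 = 3.
Row 4 already has 3; hence R4C6 = 2.
3 is placed in column 5, so R5C5 = 6.
Row 6 now contains 3; hence R6C3 = 2.
Column 6 now contains 6, which forces R6C6 = 1.
Cage j has product 36, so R1C2 = 6.
Row 1 now contains 5, leaving R1C4 = 1.
Row 2 already has 6, so R2C2 = 3.
3 is placed in row 2, so R2C3 = 1.
The two cells of cage b must have sum 6, so R2C4 = 5.
6 is placed in row 5; hence R5C1 = 1.
1 is placed in column 6, leaving R5C6 = 3.
Row 6 now contains 1, so R6C1 = 6.
Row 1 already has 1, leaving R1C3 = 3.
Completed grid: 2 6 3 1 5 4 / 4 3 1 5 2 6 / 3 2 4 6 1 5 / 5 1 6 4 3 2 / 1 4 5 2 6 3 / 6 5 2 3 4 1.

5 1 6 4 3 2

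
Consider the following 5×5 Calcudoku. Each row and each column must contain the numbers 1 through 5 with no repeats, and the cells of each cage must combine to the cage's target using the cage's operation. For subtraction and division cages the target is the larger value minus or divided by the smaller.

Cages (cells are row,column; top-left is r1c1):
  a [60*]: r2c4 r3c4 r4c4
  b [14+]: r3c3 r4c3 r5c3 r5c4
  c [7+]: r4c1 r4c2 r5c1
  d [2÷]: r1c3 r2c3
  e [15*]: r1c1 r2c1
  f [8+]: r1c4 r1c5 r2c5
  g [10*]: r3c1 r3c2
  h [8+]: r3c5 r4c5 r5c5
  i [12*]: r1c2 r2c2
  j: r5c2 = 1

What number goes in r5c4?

2

J is a freebie, so r5c2 = 1.
In column 1, 1 can only go at r4c1, so r4c1 = 1.
Cage h has sum 8, which forces r3c5 = 1.
The only place for 1 in row 2 is r2c3.
Cage d needs two cells with quotient 2, which forces r1c3 = 2.
Cage f needs sum 8, leaving r1c4 = 1.
Cage b needs sum 14, so r5c4 = 2.
In row 2, 2 can only go at r2c5, so r2c5 = 2.
Cage f has sum 8, leaving r1c5 = 5.
5 is placed in row 1, leaving r1c1 = 3.
3 is placed in row 1, which forces r1c2 = 4.
Cage e needs two cells with product 15; hence r2c1 = 5.
Column 2 already has 4, so r2c2 = 3.
3 is placed in row 2, so r2c4 = 4.
Column 1 already has 5, so r3c1 = 2.
2 is placed in row 3, leaving r3c2 = 5.
5 is placed in row 3, leaving r3c4 = 3.
3 is placed in column 2, so r4c2 = 2.
Column 4 now contains 3; hence r4c4 = 5.
Column 1 already has 3, which forces r5c1 = 4.
Row 5 already has 4, which forces r5c5 = 3.
3 is placed in row 3; hence r3c3 = 4.
Cage b needs sum 14, which forces r4c3 = 3.
Column 5 now contains 3, which forces r4c5 = 4.
Row 5 now contains 3, which forces r5c3 = 5.
Completed grid: 3 4 2 1 5 / 5 3 1 4 2 / 2 5 4 3 1 / 1 2 3 5 4 / 4 1 5 2 3.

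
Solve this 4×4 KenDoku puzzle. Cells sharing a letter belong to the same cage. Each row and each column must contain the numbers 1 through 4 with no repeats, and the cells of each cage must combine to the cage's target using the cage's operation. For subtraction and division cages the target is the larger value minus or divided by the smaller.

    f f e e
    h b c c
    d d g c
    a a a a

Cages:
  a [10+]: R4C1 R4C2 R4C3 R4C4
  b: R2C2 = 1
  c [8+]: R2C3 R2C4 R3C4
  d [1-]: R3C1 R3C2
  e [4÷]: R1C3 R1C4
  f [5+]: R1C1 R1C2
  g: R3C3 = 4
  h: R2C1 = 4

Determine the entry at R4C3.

H is a freebie, so R2C1 = 4.
Cage b is a single given cell; hence R2C2 = 1.
Cage g is given, which forces R3C3 = 4.
4 is placed in column 3; hence R1C3 = 1.
The two cells of cage e must have quotient 4, so R1C4 = 4.
The 3 cells of cage c must have sum 8; hence R2C3 = 3.
Cage c needs sum 8, so R2C4 = 2.
The 3 cells of cage c must have sum 8, so R3C4 = 3.
Column 3 already has 3; hence R4C3 = 2.
Column 4 already has 3, leaving R4C4 = 1.
Cage d needs two cells with difference 1, so R3C1 = 1.
Row 3 already has 3; hence R3C2 = 2.
1 is placed in row 4, which forces R4C1 = 3.
Cage a needs sum 10; hence R4C2 = 4.
3 is placed in column 1, which forces R1C1 = 2.
Column 2 already has 2, so R1C2 = 3.
The full grid is 2 3 1 4 / 4 1 3 2 / 1 2 4 3 / 3 4 2 1.

2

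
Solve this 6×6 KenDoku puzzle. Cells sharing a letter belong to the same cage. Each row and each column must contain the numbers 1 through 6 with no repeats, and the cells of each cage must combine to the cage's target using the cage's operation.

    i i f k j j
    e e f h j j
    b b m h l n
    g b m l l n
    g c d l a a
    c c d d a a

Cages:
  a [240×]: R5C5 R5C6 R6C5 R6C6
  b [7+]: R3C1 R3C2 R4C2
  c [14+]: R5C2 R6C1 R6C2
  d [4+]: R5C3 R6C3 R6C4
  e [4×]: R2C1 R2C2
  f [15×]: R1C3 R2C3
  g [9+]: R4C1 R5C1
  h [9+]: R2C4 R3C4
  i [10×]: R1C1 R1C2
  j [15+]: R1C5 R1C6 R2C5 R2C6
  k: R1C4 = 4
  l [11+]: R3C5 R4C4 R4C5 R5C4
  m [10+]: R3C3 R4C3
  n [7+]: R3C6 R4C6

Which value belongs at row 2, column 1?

4

Cage k is a single given cell; hence R1C4 = 4.
Cage d needs sum 4, which forces R5C3 = 1.
Cage d has sum 4; hence R6C3 = 2.
Cage d needs sum 4, so R6C4 = 1.
The pair R1C1/R1C2 in row 1 holds {2, 5}, leaving R1C3 = 3.
Cage f's pair has product 15, so R2C3 = 5.
The only place for 3 in row 2 is R2C4.
Column 4 now contains 3, leaving R3C4 = 6.
Row 3 already has 6, which forces R3C3 = 4.
The two cells of cage m must have sum 10, so R4C3 = 6.
In column 6, 1 can only go at R1C6, so R1C6 = 1.
Row 1 now contains 1, so R1C5 = 6.
Cage j needs sum 15; hence R2C5 = 2.
Cage j has sum 15, so R2C6 = 6.
The only place for 2 in row 5 is R5C4.
Column 4 now contains 2; hence R4C4 = 5.
The only place for 2 in column 6 is R4C6.
The two cells of cage n must have sum 7, which forces R3C6 = 5.
In row 4, 1 can only go at R4C5, so R4C5 = 1.
Column 5 now contains 1, which forces R3C5 = 3.
The 3 cells of cage b must have sum 7; hence R4C2 = 4.
The two cells of cage e must have product 4, so R2C1 = 4.
4 is placed in column 2; hence R2C2 = 1.
1 is placed in column 2, so R3C2 = 2.
Row 4 now contains 4, which forces R4C1 = 3.
Cage g needs two cells with sum 9, so R5C1 = 6.
6 is placed in column 1, which forces R6C1 = 5.
Row 6 now contains 5, leaving R6C5 = 4.
4 is placed in row 6, which forces R6C6 = 3.
Column 1 now contains 5, leaving R1C1 = 2.
Column 2 now contains 2, leaving R1C2 = 5.
Row 3 already has 2, leaving R3C1 = 1.
Cage c needs sum 14, so R5C2 = 3.
Column 5 already has 4, which forces R5C5 = 5.
Column 6 already has 3, which forces R5C6 = 4.
Row 6 already has 3, so R6C2 = 6.
Completed grid: 2 5 3 4 6 1 / 4 1 5 3 2 6 / 1 2 4 6 3 5 / 3 4 6 5 1 2 / 6 3 1 2 5 4 / 5 6 2 1 4 3.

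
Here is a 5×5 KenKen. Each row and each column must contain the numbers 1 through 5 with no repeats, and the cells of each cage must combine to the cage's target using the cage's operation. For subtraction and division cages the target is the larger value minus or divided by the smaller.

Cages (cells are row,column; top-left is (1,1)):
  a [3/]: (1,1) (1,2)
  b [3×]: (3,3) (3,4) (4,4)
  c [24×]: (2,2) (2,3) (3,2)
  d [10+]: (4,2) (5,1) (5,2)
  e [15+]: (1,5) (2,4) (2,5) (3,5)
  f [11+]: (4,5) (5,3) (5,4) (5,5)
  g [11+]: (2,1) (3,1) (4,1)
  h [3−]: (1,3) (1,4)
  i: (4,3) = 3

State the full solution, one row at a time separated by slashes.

Cage b has product 3; hence (3,3) = 1.
The 3 cells of cage b must have product 3, leaving (3,4) = 3.
Cage i is given, which forces (4,3) = 3.
Cage b has product 3, which forces (4,4) = 1.
Cage c has product 24; hence (2,2) = 3.
Cage a needs two cells with quotient 3, so (1,1) = 3.
Column 2 already has 3, which forces (1,2) = 1.
In row 1, 4 can only go at (1,5), so (1,5) = 4.
Column 5 now contains 4; hence (4,5) = 2.
The 4 cells of cage f must have sum 11, which forces (5,5) = 3.
The 4 cells of cage e must have sum 15; hence (2,4) = 5.
Cage e has sum 15, which forces (2,5) = 1.
Column 5 already has 2, leaving (3,5) = 5.
Cage h's pair has difference 3, which forces (1,3) = 5.
Column 4 already has 5, leaving (1,4) = 2.
The 3 cells of cage g must have sum 11, which forces (4,1) = 5.
5 is placed in row 4, which forces (4,2) = 4.
2 is placed in column 4, leaving (5,4) = 4.
Cage c has product 24, which forces (2,3) = 4.
Column 2 now contains 4, leaving (3,2) = 2.
4 is placed in row 5; hence (5,1) = 1.
Cage d has sum 10, so (5,2) = 5.
4 is placed in row 5; hence (5,3) = 2.
Row 2 now contains 4, which forces (2,1) = 2.
2 is placed in row 3; hence (3,1) = 4.

3 1 5 2 4 / 2 3 4 5 1 / 4 2 1 3 5 / 5 4 3 1 2 / 1 5 2 4 3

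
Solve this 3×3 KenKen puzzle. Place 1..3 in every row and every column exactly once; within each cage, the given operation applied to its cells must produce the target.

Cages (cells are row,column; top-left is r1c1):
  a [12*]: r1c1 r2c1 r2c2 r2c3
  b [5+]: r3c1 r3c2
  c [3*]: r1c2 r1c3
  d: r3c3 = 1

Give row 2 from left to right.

1 3 2

Cage a needs product 12, so r1c1 = 2.
Column 1 now contains 2, leaving r3c1 = 3.
3 is placed in row 3, so r3c2 = 2.
D is a freebie, leaving r3c3 = 1.
Cage c needs two cells with product 3, so r1c2 = 1.
Column 3 already has 1; hence r1c3 = 3.
3 is placed in column 1, so r2c1 = 1.
Cage a has product 12, which forces r2c2 = 3.
The 4 cells of cage a must have product 12; hence r2c3 = 2.
The full grid is 2 1 3 / 1 3 2 / 3 2 1.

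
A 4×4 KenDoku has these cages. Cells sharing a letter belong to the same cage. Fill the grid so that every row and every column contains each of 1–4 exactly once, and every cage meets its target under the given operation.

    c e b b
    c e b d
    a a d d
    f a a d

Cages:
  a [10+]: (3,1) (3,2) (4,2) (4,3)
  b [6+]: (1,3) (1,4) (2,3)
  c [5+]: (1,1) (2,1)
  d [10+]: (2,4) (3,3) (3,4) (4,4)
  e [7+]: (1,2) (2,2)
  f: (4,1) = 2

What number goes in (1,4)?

Cage f is given, so (4,1) = 2.
Column 1 needs a 3, and only (3,1) is open for it.
The 4 cells of cage a must have sum 10; hence (3,2) = 2.
Cage d has sum 10; hence (2,4) = 2.
Cage d has sum 10, leaving (4,4) = 3.
Column 4 already has 3, which forces (1,4) = 1.
Column 4 already has 1; hence (3,4) = 4.
1 is placed in row 1; hence (1,1) = 4.
4 is placed in row 1, which forces (1,2) = 3.
4 is placed in row 1; hence (1,3) = 2.
Cage c's pair has sum 5; hence (2,1) = 1.
Column 2 already has 3, leaving (2,2) = 4.
Row 2 now contains 1, so (2,3) = 3.
Row 3 now contains 4, so (3,3) = 1.
4 is placed in column 2, so (4,2) = 1.
Column 3 already has 1, so (4,3) = 4.
The full grid is 4 3 2 1 / 1 4 3 2 / 3 2 1 4 / 2 1 4 3.

1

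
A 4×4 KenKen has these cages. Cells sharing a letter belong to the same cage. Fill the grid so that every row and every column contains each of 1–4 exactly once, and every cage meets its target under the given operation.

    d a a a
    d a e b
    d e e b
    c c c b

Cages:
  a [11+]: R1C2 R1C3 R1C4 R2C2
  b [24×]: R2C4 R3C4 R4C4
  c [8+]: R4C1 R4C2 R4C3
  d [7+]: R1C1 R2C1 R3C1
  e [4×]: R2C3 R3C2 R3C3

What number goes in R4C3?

Row 3 needs a 3, and only R3C4 is open for it.
In row 2, 3 can only go at R2C2, so R2C2 = 3.
The 4 cells of cage a must have sum 11, leaving R1C3 = 3.
The 3 cells of cage c must have sum 8, which forces R4C1 = 3.
The only place for 2 in row 1 is R1C1.
In row 3, 2 can only go at R3C2, so R3C2 = 2.
Cage e has product 4, so R2C3 = 2.
Row 2 already has 2; hence R2C4 = 4.
The 3 cells of cage e must have product 4; hence R3C3 = 1.
Column 3 now contains 1, so R4C3 = 4.
Column 4 now contains 4; hence R4C4 = 2.
Cage a has sum 11, which forces R1C2 = 4.
Column 4 now contains 4, leaving R1C4 = 1.
4 is placed in row 2, so R2C1 = 1.
Row 3 now contains 1, leaving R3C1 = 4.
4 is placed in row 4, which forces R4C2 = 1.
Filled in: 2 4 3 1 / 1 3 2 4 / 4 2 1 3 / 3 1 4 2.

4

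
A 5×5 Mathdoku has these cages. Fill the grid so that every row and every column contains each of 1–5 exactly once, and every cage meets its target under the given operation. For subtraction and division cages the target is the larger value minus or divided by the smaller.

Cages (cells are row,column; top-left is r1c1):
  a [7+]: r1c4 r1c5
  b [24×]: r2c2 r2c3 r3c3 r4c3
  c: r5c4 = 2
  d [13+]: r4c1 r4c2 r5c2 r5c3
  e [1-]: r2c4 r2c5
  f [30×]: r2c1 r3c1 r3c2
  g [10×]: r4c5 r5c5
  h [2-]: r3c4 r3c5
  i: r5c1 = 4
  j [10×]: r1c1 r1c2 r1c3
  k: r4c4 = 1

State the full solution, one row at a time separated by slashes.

Cage k is given; hence r4c4 = 1.
Cage i is given, which forces r5c1 = 4.
C is a freebie, leaving r5c4 = 2.
Row 5 already has 2, which forces r5c5 = 5.
The 4 cells of cage d must have sum 13, so r4c1 = 5.
Cage d has sum 13, leaving r4c2 = 4.
Column 5 already has 5, so r4c5 = 2.
The 3 cells of cage f must have product 30, leaving r3c2 = 5.
5 is placed in row 3, which forces r3c4 = 3.
Row 3 now contains 3; hence r3c5 = 1.
Row 4 already has 2, so r4c3 = 3.
Column 3 now contains 3, so r5c3 = 1.
Cage j needs product 10, leaving r1c3 = 5.
Column 4 now contains 3, which forces r1c4 = 4.
Cage a needs two cells with sum 7; hence r1c5 = 3.
Cage f needs product 30, so r2c1 = 3.
The 4 cells of cage b must have product 24; hence r2c2 = 1.
Column 4 now contains 4, which forces r2c4 = 5.
Column 5 already has 3, leaving r2c5 = 4.
Row 3 now contains 3, leaving r3c1 = 2.
Row 3 now contains 2, so r3c3 = 4.
Row 5 already has 1, leaving r5c2 = 3.
Column 1 now contains 2, which forces r1c1 = 1.
1 is placed in column 2, so r1c2 = 2.
4 is placed in row 2; hence r2c3 = 2.

1 2 5 4 3 / 3 1 2 5 4 / 2 5 4 3 1 / 5 4 3 1 2 / 4 3 1 2 5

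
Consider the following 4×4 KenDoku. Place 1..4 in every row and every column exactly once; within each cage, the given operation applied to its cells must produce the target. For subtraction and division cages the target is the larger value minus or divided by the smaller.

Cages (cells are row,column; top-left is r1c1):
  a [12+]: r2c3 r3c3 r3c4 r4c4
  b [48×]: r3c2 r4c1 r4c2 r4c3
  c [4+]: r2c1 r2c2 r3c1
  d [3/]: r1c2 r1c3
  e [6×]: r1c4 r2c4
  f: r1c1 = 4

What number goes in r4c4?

1

Cage f is given; hence r1c1 = 4.
The 3 cells of cage c must have sum 4; hence r2c1 = 2.
The 3 cells of cage c must have sum 4, so r2c2 = 1.
Row 2 now contains 2; hence r2c4 = 3.
Cage c has sum 4, leaving r3c1 = 1.
Column 1 now contains 1; hence r4c1 = 3.
Row 4 now contains 3, which forces r4c2 = 4.
1 is placed in column 2, so r1c2 = 3.
Cage d's pair has quotient 3, which forces r1c3 = 1.
Column 4 now contains 3; hence r1c4 = 2.
3 is placed in row 2, which forces r2c3 = 4.
Column 2 now contains 4, so r3c2 = 2.
Row 3 now contains 2, leaving r3c3 = 3.
Cage a has sum 12; hence r3c4 = 4.
Cage b has product 48, leaving r4c3 = 2.
Column 4 now contains 2; hence r4c4 = 1.
Filled in: 4 3 1 2 / 2 1 4 3 / 1 2 3 4 / 3 4 2 1.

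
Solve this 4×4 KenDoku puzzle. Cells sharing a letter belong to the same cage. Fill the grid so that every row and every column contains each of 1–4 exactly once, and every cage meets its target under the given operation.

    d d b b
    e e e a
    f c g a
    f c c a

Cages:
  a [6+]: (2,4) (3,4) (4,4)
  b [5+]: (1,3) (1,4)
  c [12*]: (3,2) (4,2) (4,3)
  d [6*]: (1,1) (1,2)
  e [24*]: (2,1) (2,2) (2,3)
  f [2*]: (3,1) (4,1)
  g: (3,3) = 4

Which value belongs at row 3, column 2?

1

G is a freebie, leaving (3,3) = 4.
In row 1, 1 can only go at (1,3), so (1,3) = 1.
Cage b needs two cells with sum 5, leaving (1,4) = 4.
Row 2 needs a 1, and only (2,4) is open for it.
Row 3 needs a 3, and only (3,4) is open for it.
Column 4 already has 3, leaving (4,4) = 2.
Cage f's pair has product 2, so (3,1) = 2.
Cage c needs product 12, leaving (3,2) = 1.
Row 4 already has 2, so (4,1) = 1.
Cage c has product 12, which forces (4,2) = 4.
Row 4 already has 2, leaving (4,3) = 3.
Column 1 already has 2, so (1,1) = 3.
The two cells of cage d must have product 6, which forces (1,2) = 2.
The 3 cells of cage e must have product 24, which forces (2,1) = 4.
The 3 cells of cage e must have product 24, which forces (2,2) = 3.
Column 3 now contains 3, which forces (2,3) = 2.
Filled in: 3 2 1 4 / 4 3 2 1 / 2 1 4 3 / 1 4 3 2.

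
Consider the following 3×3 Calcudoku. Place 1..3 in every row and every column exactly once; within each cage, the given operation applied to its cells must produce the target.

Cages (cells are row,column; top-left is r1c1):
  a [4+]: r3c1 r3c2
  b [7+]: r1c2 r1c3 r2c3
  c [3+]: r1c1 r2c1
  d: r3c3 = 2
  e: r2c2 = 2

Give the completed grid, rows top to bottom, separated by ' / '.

E is a freebie, leaving r2c2 = 2.
Row 2 now contains 2; hence r2c3 = 3.
Cage d is given, which forces r3c3 = 2.
Cage c's pair has sum 3; hence r1c1 = 2.
Column 2 already has 2, so r1c2 = 3.
Column 3 already has 3, leaving r1c3 = 1.
Row 2 now contains 2; hence r2c1 = 1.
Column 1 now contains 1, so r3c1 = 3.
3 is placed in column 2, leaving r3c2 = 1.

2 3 1 / 1 2 3 / 3 1 2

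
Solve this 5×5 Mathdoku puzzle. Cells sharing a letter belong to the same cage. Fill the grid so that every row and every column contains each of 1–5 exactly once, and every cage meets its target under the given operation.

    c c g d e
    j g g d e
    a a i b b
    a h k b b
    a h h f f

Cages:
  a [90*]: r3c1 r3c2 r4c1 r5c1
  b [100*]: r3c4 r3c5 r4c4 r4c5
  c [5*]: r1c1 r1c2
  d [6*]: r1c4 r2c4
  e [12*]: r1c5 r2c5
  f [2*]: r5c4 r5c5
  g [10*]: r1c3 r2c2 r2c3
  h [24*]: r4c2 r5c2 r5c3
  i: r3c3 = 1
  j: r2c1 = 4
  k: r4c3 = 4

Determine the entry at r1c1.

1

Cage j is given, which forces r2c1 = 4.
Row 2 now contains 4, so r2c5 = 3.
Cage a needs product 90, which forces r3c2 = 3.
I is a freebie; hence r3c3 = 1.
Cage k is a single given cell, which forces r4c3 = 4.
Cage d's pair has product 6, which forces r1c4 = 3.
Column 5 already has 3; hence r1c5 = 4.
The 3 cells of cage g must have product 10; hence r2c2 = 1.
Row 2 already has 3, so r2c4 = 2.
Row 4 already has 4, which forces r4c2 = 2.
The 3 cells of cage h must have product 24; hence r5c2 = 4.
The 3 cells of cage h must have product 24; hence r5c3 = 3.
2 is placed in column 4; hence r5c4 = 1.
1 is placed in row 5, which forces r5c5 = 2.
Cage c needs two cells with product 5, leaving r1c1 = 1.
1 is placed in column 2, which forces r1c2 = 5.
The 3 cells of cage g must have product 10, which forces r1c3 = 2.
2 is placed in row 2, so r2c3 = 5.
Cage a needs product 90, so r3c1 = 2.
Cage b has product 100, leaving r3c4 = 4.
Column 5 now contains 2, leaving r3c5 = 5.
Cage a needs product 90, which forces r4c1 = 3.
Column 4 already has 1; hence r4c4 = 5.
The 4 cells of cage b must have product 100, leaving r4c5 = 1.
2 is placed in row 5, so r5c1 = 5.
Completed grid: 1 5 2 3 4 / 4 1 5 2 3 / 2 3 1 4 5 / 3 2 4 5 1 / 5 4 3 1 2.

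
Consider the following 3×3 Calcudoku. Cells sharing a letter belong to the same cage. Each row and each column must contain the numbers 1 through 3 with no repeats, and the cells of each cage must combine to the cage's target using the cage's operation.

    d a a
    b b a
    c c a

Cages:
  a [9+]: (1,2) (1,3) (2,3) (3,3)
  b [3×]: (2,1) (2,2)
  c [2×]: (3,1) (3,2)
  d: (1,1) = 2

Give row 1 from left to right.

2 3 1

Cage d is a single given cell, leaving (1,1) = 2.
Cage a has sum 9, so (1,2) = 3.
Row 1 now contains 2, which forces (1,3) = 1.
Column 2 now contains 3, which forces (2,2) = 1.
Column 1 already has 2; hence (3,1) = 1.
Column 2 already has 1; hence (3,2) = 2.
Row 3 already has 2, which forces (3,3) = 3.
Row 2 already has 1, which forces (2,1) = 3.
Column 3 now contains 3, so (2,3) = 2.
Completed grid: 2 3 1 / 3 1 2 / 1 2 3.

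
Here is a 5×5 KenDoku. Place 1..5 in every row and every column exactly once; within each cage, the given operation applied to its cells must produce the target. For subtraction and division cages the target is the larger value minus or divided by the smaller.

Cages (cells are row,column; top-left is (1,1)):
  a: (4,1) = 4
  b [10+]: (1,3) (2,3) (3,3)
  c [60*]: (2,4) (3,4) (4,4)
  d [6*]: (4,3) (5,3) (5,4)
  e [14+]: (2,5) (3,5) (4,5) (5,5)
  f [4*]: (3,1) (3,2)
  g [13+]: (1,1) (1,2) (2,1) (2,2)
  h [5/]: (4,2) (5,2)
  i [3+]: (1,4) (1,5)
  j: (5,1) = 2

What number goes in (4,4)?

A is a freebie, so (4,1) = 4.
Cage j is a single given cell, leaving (5,1) = 2.
Column 1 already has 4, so (3,1) = 1.
Cage f needs two cells with product 4, which forces (3,2) = 4.
The 3 cells of cage d must have product 6; hence (4,3) = 2.
Cage c needs product 60, so (2,4) = 4.
The 3 cells of cage b must have sum 10, leaving (3,3) = 5.
Row 3 now contains 5, which forces (3,4) = 3.
Row 3 now contains 3, leaving (3,5) = 2.
3 is placed in column 4; hence (4,4) = 5.
Row 4 now contains 5, so (4,5) = 3.
3 is placed in column 4; hence (5,4) = 1.
Cage b has sum 10; hence (1,3) = 4.
Column 4 already has 1, which forces (1,4) = 2.
2 is placed in column 5, so (1,5) = 1.
Row 2 now contains 4; hence (2,3) = 1.
3 is placed in column 5, which forces (2,5) = 5.
Row 4 now contains 5, so (4,2) = 1.
Row 5 already has 1, so (5,2) = 5.
Row 5 already has 1, leaving (5,3) = 3.
Cage e needs sum 14; hence (5,5) = 4.
Cage g needs sum 13, which forces (1,1) = 5.
2 is placed in row 1; hence (1,2) = 3.
Row 2 already has 5, so (2,1) = 3.
Cage g has sum 13; hence (2,2) = 2.
Filled in: 5 3 4 2 1 / 3 2 1 4 5 / 1 4 5 3 2 / 4 1 2 5 3 / 2 5 3 1 4.

5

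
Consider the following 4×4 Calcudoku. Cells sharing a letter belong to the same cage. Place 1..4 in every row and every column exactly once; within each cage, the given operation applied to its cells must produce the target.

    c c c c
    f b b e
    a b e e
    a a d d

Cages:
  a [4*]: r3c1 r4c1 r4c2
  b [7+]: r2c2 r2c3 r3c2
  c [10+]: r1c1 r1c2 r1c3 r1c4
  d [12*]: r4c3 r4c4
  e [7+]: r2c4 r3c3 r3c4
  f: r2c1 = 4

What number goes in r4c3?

4

F is a freebie; hence r2c1 = 4.
Column 1 already has 4, so r4c1 = 1.
Row 4 now contains 1, which forces r4c2 = 2.
Cage b needs sum 7, which forces r2c2 = 1.
Column 1 now contains 1; hence r3c1 = 2.
2 is placed in column 1, so r1c1 = 3.
Cage c needs sum 10, so r1c2 = 4.
4 is placed in column 2, which forces r3c2 = 3.
Cage b needs sum 7, which forces r2c3 = 3.
Cage e has sum 7, so r2c4 = 2.
Column 3 now contains 3; hence r4c3 = 4.
4 is placed in row 4, leaving r4c4 = 3.
The 4 cells of cage c must have sum 10; hence r1c3 = 2.
2 is placed in column 4, which forces r1c4 = 1.
4 is placed in column 3, leaving r3c3 = 1.
Cage e has sum 7; hence r3c4 = 4.
The full grid is 3 4 2 1 / 4 1 3 2 / 2 3 1 4 / 1 2 4 3.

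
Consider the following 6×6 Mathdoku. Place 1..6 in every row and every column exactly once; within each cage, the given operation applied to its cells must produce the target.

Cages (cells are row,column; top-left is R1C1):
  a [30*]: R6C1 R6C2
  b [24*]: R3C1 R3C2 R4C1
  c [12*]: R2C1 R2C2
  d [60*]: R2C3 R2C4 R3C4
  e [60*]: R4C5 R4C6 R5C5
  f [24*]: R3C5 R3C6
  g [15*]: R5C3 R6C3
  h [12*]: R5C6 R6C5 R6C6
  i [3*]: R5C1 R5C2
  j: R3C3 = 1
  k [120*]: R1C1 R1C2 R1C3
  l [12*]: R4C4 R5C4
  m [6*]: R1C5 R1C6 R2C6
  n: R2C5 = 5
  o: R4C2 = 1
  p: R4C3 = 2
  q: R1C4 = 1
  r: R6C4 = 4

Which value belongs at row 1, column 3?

Cage q is a single given cell, so R1C4 = 1.
Cage n is a single given cell, so R2C5 = 5.
Cage j is given, which forces R3C3 = 1.
O is a freebie, leaving R4C2 = 1.
Cage p is a single given cell, which forces R4C3 = 2.
1 is placed in column 2, leaving R5C2 = 3.
Row 5 already has 3, so R5C3 = 5.
Column 3 already has 5; hence R6C3 = 3.
R is a freebie; hence R6C4 = 4.
Cage m needs product 6, leaving R2C6 = 1.
Cage d needs product 60; hence R3C4 = 5.
Cage l's pair has product 12, leaving R4C4 = 6.
Row 4 now contains 6, so R4C5 = 3.
Cage e has product 60, leaving R4C6 = 5.
Row 5 already has 3, leaving R5C1 = 1.
The two cells of cage l must have product 12, leaving R5C4 = 2.
2 is placed in row 5, leaving R5C5 = 4.
2 is placed in row 5, so R5C6 = 6.
6 is placed in column 6, leaving R6C6 = 2.
3 is placed in column 5, which forces R1C5 = 2.
Column 6 already has 2, so R1C6 = 3.
The 3 cells of cage d must have product 60, which forces R2C3 = 4.
Column 4 now contains 2, which forces R2C4 = 3.
Cage b has product 24; hence R3C1 = 3.
Cage b has product 24, so R3C2 = 2.
4 is placed in column 5; hence R3C5 = 6.
6 is placed in column 6, so R3C6 = 4.
Row 4 already has 3, which forces R4C1 = 4.
Cage h has product 12; hence R6C5 = 1.
The 3 cells of cage k must have product 120, leaving R1C1 = 5.
The 3 cells of cage k must have product 120, leaving R1C2 = 4.
Column 3 already has 4; hence R1C3 = 6.
The two cells of cage c must have product 12; hence R2C1 = 2.
Column 2 already has 2; hence R2C2 = 6.
5 is placed in column 1, which forces R6C1 = 6.
6 is placed in column 2, leaving R6C2 = 5.
Filled in: 5 4 6 1 2 3 / 2 6 4 3 5 1 / 3 2 1 5 6 4 / 4 1 2 6 3 5 / 1 3 5 2 4 6 / 6 5 3 4 1 2.

6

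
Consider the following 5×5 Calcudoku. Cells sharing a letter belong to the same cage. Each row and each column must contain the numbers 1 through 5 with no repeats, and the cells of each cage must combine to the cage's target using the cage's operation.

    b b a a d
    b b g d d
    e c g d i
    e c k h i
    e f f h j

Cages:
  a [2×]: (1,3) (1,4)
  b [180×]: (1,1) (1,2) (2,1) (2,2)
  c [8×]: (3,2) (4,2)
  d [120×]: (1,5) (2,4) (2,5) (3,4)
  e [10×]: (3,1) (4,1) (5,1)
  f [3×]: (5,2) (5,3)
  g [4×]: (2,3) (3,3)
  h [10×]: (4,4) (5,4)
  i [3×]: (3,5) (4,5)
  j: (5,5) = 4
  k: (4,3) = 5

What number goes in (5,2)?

1

Cage k is given; hence (4,3) = 5.
Row 4 already has 5, which forces (4,4) = 2.
Column 4 already has 2; hence (5,4) = 5.
Cage j is a single given cell, which forces (5,5) = 4.
Cage a needs two cells with product 2; hence (1,3) = 2.
Column 4 already has 2, leaving (1,4) = 1.
Row 1 already has 2; hence (1,5) = 5.
5 is placed in column 5, which forces (2,5) = 2.
Cage e has product 10, so (3,1) = 5.
Cage c needs two cells with product 8, leaving (3,2) = 2.
2 is placed in row 4, which forces (4,1) = 1.
2 is placed in row 4, which forces (4,2) = 4.
Row 4 now contains 1, so (4,5) = 3.
Cage e has product 10; hence (5,1) = 2.
The 4 cells of cage b must have product 180, leaving (1,1) = 4.
Column 2 now contains 4, so (1,2) = 3.
Cage b has product 180; hence (2,1) = 3.
Cage b has product 180, so (2,2) = 5.
Row 2 already has 3, leaving (2,4) = 4.
Column 4 already has 4, so (3,4) = 3.
Column 5 already has 3, so (3,5) = 1.
Column 2 now contains 3; hence (5,2) = 1.
Row 5 now contains 1, which forces (5,3) = 3.
Row 2 already has 4, so (2,3) = 1.
Row 3 now contains 1, so (3,3) = 4.
Filled in: 4 3 2 1 5 / 3 5 1 4 2 / 5 2 4 3 1 / 1 4 5 2 3 / 2 1 3 5 4.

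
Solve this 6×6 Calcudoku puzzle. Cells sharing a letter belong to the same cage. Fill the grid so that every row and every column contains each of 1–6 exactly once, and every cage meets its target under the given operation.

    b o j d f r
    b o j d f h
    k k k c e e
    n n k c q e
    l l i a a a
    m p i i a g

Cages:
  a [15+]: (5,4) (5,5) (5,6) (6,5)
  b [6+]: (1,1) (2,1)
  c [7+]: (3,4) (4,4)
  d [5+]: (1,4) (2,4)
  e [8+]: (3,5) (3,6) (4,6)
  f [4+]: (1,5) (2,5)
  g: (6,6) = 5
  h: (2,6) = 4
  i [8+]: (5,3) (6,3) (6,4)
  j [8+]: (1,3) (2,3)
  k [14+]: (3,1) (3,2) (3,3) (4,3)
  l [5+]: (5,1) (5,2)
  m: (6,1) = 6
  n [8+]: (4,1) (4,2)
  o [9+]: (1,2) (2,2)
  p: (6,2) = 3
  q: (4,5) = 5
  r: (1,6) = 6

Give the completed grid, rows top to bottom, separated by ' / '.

Cage r is given; hence (1,6) = 6.
H is a freebie, so (2,6) = 4.
Q is a freebie, leaving (4,5) = 5.
Cage m is given, so (6,1) = 6.
Cage p is a single given cell, which forces (6,2) = 3.
Cage g is a single given cell, which forces (6,6) = 5.
The two cells of cage o must have sum 9, leaving (1,2) = 4.
Cage o's pair has sum 9, which forces (2,2) = 5.
The two cells of cage n must have sum 8, so (4,1) = 2.
The two cells of cage n must have sum 8, which forces (4,2) = 6.
Cage b needs two cells with sum 6, so (1,1) = 5.
Row 1 already has 5, so (1,3) = 2.
Row 1 already has 2; hence (1,4) = 3.
Row 1 now contains 3; hence (1,5) = 1.
2 is placed in column 1, so (2,1) = 1.
Column 4 already has 3; hence (2,4) = 2.
1 is placed in column 5, so (2,5) = 3.
Column 5 now contains 3, which forces (3,5) = 4.
Column 5 already has 4, leaving (6,5) = 2.
Row 2 now contains 3, which forces (2,3) = 6.
4 is placed in row 3, so (3,1) = 3.
6 is placed in column 3, which forces (3,3) = 5.
4 is placed in row 3; hence (3,4) = 6.
3 is placed in row 3, leaving (3,6) = 1.
Cage c's pair has sum 7, leaving (4,4) = 1.
Column 6 now contains 1, so (4,6) = 3.
Column 1 now contains 3; hence (5,1) = 4.
Cage i needs sum 8, so (5,3) = 3.
Row 5 now contains 4; hence (5,4) = 5.
Column 5 already has 2; hence (5,5) = 6.
Column 6 now contains 3, leaving (5,6) = 2.
Column 4 now contains 1, which forces (6,4) = 4.
Row 3 already has 1, leaving (3,2) = 2.
Row 4 already has 3, which forces (4,3) = 4.
Row 5 now contains 2, leaving (5,2) = 1.
Row 6 already has 4; hence (6,3) = 1.

5 4 2 3 1 6 / 1 5 6 2 3 4 / 3 2 5 6 4 1 / 2 6 4 1 5 3 / 4 1 3 5 6 2 / 6 3 1 4 2 5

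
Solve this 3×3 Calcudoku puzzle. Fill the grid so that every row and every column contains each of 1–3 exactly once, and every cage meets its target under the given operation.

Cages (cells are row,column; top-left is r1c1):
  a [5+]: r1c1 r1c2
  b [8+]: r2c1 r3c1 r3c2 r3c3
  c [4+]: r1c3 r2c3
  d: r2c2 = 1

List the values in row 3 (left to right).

The 4 cells of cage b must have sum 8, so r2c1 = 2.
Cage d is a single given cell, so r2c2 = 1.
Row 2 now contains 1, so r2c3 = 3.
Column 1 now contains 2; hence r1c1 = 3.
Cage a needs two cells with sum 5, which forces r1c2 = 2.
3 is placed in column 3, so r1c3 = 1.
Column 1 already has 3, which forces r3c1 = 1.
Column 2 now contains 2, so r3c2 = 3.
Column 3 already has 1, which forces r3c3 = 2.
Completed grid: 3 2 1 / 2 1 3 / 1 3 2.

1 3 2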